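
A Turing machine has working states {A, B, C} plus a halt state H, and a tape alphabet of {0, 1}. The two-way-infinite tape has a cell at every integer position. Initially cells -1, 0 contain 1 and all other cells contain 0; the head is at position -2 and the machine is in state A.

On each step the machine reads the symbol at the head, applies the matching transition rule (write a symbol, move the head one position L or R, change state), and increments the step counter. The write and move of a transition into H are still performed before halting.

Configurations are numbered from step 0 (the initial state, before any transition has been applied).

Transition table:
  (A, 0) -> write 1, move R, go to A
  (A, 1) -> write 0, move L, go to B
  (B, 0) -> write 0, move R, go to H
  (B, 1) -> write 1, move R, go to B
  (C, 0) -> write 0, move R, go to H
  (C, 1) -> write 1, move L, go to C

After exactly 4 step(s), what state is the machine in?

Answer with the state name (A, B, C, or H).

Step 1: in state A at pos -2, read 0 -> (A,0)->write 1,move R,goto A. Now: state=A, head=-1, tape[-3..1]=01110 (head:   ^)
Step 2: in state A at pos -1, read 1 -> (A,1)->write 0,move L,goto B. Now: state=B, head=-2, tape[-3..1]=01010 (head:  ^)
Step 3: in state B at pos -2, read 1 -> (B,1)->write 1,move R,goto B. Now: state=B, head=-1, tape[-3..1]=01010 (head:   ^)
Step 4: in state B at pos -1, read 0 -> (B,0)->write 0,move R,goto H. Now: state=H, head=0, tape[-3..1]=01010 (head:    ^)

Answer: H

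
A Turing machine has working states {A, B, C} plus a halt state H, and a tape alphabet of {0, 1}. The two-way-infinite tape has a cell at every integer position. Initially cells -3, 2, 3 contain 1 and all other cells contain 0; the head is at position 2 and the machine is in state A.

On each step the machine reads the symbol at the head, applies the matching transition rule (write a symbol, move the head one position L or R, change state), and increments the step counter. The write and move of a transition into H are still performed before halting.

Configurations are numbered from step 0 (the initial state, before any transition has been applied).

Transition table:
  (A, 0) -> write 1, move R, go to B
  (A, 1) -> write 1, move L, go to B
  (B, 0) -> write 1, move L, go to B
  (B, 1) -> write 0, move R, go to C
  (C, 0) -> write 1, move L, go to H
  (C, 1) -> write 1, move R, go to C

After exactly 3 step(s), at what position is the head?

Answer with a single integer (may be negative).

Answer: -1

Derivation:
Step 1: in state A at pos 2, read 1 -> (A,1)->write 1,move L,goto B. Now: state=B, head=1, tape[-4..4]=010000110 (head:      ^)
Step 2: in state B at pos 1, read 0 -> (B,0)->write 1,move L,goto B. Now: state=B, head=0, tape[-4..4]=010001110 (head:     ^)
Step 3: in state B at pos 0, read 0 -> (B,0)->write 1,move L,goto B. Now: state=B, head=-1, tape[-4..4]=010011110 (head:    ^)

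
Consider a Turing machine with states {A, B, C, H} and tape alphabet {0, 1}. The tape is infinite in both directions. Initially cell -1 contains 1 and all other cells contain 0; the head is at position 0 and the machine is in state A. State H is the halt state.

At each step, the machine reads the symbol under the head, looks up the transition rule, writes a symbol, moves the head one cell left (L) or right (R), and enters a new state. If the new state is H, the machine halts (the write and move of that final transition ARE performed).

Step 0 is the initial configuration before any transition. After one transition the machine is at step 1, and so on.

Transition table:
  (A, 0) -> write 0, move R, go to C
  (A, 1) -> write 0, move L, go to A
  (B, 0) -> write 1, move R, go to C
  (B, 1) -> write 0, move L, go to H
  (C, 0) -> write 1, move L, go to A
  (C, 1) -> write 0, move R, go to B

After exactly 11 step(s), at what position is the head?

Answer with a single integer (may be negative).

Step 1: in state A at pos 0, read 0 -> (A,0)->write 0,move R,goto C. Now: state=C, head=1, tape[-2..2]=01000 (head:    ^)
Step 2: in state C at pos 1, read 0 -> (C,0)->write 1,move L,goto A. Now: state=A, head=0, tape[-2..2]=01010 (head:   ^)
Step 3: in state A at pos 0, read 0 -> (A,0)->write 0,move R,goto C. Now: state=C, head=1, tape[-2..2]=01010 (head:    ^)
Step 4: in state C at pos 1, read 1 -> (C,1)->write 0,move R,goto B. Now: state=B, head=2, tape[-2..3]=010000 (head:     ^)
Step 5: in state B at pos 2, read 0 -> (B,0)->write 1,move R,goto C. Now: state=C, head=3, tape[-2..4]=0100100 (head:      ^)
Step 6: in state C at pos 3, read 0 -> (C,0)->write 1,move L,goto A. Now: state=A, head=2, tape[-2..4]=0100110 (head:     ^)
Step 7: in state A at pos 2, read 1 -> (A,1)->write 0,move L,goto A. Now: state=A, head=1, tape[-2..4]=0100010 (head:    ^)
Step 8: in state A at pos 1, read 0 -> (A,0)->write 0,move R,goto C. Now: state=C, head=2, tape[-2..4]=0100010 (head:     ^)
Step 9: in state C at pos 2, read 0 -> (C,0)->write 1,move L,goto A. Now: state=A, head=1, tape[-2..4]=0100110 (head:    ^)
Step 10: in state A at pos 1, read 0 -> (A,0)->write 0,move R,goto C. Now: state=C, head=2, tape[-2..4]=0100110 (head:     ^)
Step 11: in state C at pos 2, read 1 -> (C,1)->write 0,move R,goto B. Now: state=B, head=3, tape[-2..4]=0100010 (head:      ^)

Answer: 3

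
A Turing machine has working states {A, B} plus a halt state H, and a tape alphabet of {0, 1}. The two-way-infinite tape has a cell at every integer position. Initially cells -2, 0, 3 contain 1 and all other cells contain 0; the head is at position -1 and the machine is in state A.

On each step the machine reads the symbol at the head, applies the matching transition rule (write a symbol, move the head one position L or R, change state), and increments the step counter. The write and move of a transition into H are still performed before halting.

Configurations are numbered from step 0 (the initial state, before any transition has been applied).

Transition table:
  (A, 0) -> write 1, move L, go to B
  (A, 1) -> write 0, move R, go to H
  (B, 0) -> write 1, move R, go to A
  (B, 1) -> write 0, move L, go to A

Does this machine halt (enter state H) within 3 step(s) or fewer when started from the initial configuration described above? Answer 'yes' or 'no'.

Answer: no

Derivation:
Step 1: in state A at pos -1, read 0 -> (A,0)->write 1,move L,goto B. Now: state=B, head=-2, tape[-3..4]=01110010 (head:  ^)
Step 2: in state B at pos -2, read 1 -> (B,1)->write 0,move L,goto A. Now: state=A, head=-3, tape[-4..4]=000110010 (head:  ^)
Step 3: in state A at pos -3, read 0 -> (A,0)->write 1,move L,goto B. Now: state=B, head=-4, tape[-5..4]=0010110010 (head:  ^)
After 3 step(s): state = B (not H) -> not halted within 3 -> no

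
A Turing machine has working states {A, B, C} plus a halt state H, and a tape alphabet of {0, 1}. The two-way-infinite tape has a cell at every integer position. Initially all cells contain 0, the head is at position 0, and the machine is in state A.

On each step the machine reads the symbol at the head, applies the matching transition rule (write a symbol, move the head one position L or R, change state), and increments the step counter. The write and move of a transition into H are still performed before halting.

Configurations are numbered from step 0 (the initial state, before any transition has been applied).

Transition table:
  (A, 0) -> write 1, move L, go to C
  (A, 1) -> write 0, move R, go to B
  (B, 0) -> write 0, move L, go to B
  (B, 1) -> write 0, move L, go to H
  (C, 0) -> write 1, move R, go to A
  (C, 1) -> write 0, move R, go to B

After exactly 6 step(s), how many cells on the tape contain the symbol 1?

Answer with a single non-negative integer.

Answer: 0

Derivation:
Step 1: in state A at pos 0, read 0 -> (A,0)->write 1,move L,goto C. Now: state=C, head=-1, tape[-2..1]=0010 (head:  ^)
Step 2: in state C at pos -1, read 0 -> (C,0)->write 1,move R,goto A. Now: state=A, head=0, tape[-2..1]=0110 (head:   ^)
Step 3: in state A at pos 0, read 1 -> (A,1)->write 0,move R,goto B. Now: state=B, head=1, tape[-2..2]=01000 (head:    ^)
Step 4: in state B at pos 1, read 0 -> (B,0)->write 0,move L,goto B. Now: state=B, head=0, tape[-2..2]=01000 (head:   ^)
Step 5: in state B at pos 0, read 0 -> (B,0)->write 0,move L,goto B. Now: state=B, head=-1, tape[-2..2]=01000 (head:  ^)
Step 6: in state B at pos -1, read 1 -> (B,1)->write 0,move L,goto H. Now: state=H, head=-2, tape[-3..2]=000000 (head:  ^)
No cell contains 1 after step 6 -> 0 cell(s)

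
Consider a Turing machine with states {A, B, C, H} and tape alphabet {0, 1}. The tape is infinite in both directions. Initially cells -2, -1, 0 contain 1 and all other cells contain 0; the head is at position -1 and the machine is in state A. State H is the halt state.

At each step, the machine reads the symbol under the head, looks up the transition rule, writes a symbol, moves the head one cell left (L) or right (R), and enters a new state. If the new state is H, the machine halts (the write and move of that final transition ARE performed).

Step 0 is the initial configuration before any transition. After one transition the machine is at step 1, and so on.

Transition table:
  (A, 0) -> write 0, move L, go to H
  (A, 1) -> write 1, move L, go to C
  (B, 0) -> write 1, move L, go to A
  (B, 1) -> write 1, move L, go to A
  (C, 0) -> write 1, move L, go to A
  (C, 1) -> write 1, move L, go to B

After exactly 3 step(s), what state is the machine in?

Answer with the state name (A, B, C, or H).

Step 1: in state A at pos -1, read 1 -> (A,1)->write 1,move L,goto C. Now: state=C, head=-2, tape[-3..1]=01110 (head:  ^)
Step 2: in state C at pos -2, read 1 -> (C,1)->write 1,move L,goto B. Now: state=B, head=-3, tape[-4..1]=001110 (head:  ^)
Step 3: in state B at pos -3, read 0 -> (B,0)->write 1,move L,goto A. Now: state=A, head=-4, tape[-5..1]=0011110 (head:  ^)

Answer: A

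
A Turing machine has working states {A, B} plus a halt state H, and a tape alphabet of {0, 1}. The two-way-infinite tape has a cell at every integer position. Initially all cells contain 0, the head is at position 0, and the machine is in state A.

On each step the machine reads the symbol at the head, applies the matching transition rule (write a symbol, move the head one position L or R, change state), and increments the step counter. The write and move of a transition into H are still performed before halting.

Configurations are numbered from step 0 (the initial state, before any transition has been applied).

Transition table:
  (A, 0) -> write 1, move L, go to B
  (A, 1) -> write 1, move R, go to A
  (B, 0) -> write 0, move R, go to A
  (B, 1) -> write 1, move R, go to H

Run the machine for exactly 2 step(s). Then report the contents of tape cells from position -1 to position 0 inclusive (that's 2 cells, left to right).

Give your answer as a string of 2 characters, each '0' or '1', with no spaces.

Step 1: in state A at pos 0, read 0 -> (A,0)->write 1,move L,goto B. Now: state=B, head=-1, tape[-2..1]=0010 (head:  ^)
Step 2: in state B at pos -1, read 0 -> (B,0)->write 0,move R,goto A. Now: state=A, head=0, tape[-2..1]=0010 (head:   ^)

Answer: 01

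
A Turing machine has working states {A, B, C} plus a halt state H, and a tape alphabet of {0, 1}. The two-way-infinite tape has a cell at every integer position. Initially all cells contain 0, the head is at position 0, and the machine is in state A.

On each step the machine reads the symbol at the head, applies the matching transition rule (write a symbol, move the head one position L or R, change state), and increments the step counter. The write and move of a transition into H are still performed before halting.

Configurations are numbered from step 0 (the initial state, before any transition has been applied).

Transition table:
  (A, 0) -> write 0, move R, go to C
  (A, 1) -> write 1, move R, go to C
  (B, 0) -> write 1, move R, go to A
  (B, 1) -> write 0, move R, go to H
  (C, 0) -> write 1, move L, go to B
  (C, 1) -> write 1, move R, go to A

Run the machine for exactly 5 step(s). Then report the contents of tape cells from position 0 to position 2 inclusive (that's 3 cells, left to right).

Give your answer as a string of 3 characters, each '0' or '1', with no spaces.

Answer: 111

Derivation:
Step 1: in state A at pos 0, read 0 -> (A,0)->write 0,move R,goto C. Now: state=C, head=1, tape[-1..2]=0000 (head:   ^)
Step 2: in state C at pos 1, read 0 -> (C,0)->write 1,move L,goto B. Now: state=B, head=0, tape[-1..2]=0010 (head:  ^)
Step 3: in state B at pos 0, read 0 -> (B,0)->write 1,move R,goto A. Now: state=A, head=1, tape[-1..2]=0110 (head:   ^)
Step 4: in state A at pos 1, read 1 -> (A,1)->write 1,move R,goto C. Now: state=C, head=2, tape[-1..3]=01100 (head:    ^)
Step 5: in state C at pos 2, read 0 -> (C,0)->write 1,move L,goto B. Now: state=B, head=1, tape[-1..3]=01110 (head:   ^)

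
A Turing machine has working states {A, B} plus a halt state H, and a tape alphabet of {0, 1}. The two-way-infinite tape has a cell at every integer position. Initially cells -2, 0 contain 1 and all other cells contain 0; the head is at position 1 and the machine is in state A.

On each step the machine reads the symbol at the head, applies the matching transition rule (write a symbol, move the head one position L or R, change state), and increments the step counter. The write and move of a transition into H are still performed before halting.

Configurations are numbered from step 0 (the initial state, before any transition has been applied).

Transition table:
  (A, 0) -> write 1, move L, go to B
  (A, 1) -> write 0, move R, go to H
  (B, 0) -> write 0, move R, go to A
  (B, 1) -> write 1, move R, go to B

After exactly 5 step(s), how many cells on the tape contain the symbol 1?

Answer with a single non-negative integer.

Answer: 4

Derivation:
Step 1: in state A at pos 1, read 0 -> (A,0)->write 1,move L,goto B. Now: state=B, head=0, tape[-3..2]=010110 (head:    ^)
Step 2: in state B at pos 0, read 1 -> (B,1)->write 1,move R,goto B. Now: state=B, head=1, tape[-3..2]=010110 (head:     ^)
Step 3: in state B at pos 1, read 1 -> (B,1)->write 1,move R,goto B. Now: state=B, head=2, tape[-3..3]=0101100 (head:      ^)
Step 4: in state B at pos 2, read 0 -> (B,0)->write 0,move R,goto A. Now: state=A, head=3, tape[-3..4]=01011000 (head:       ^)
Step 5: in state A at pos 3, read 0 -> (A,0)->write 1,move L,goto B. Now: state=B, head=2, tape[-3..4]=01011010 (head:      ^)
Cells containing 1 after step 5: {-2, 0, 1, 3} -> 4 cell(s)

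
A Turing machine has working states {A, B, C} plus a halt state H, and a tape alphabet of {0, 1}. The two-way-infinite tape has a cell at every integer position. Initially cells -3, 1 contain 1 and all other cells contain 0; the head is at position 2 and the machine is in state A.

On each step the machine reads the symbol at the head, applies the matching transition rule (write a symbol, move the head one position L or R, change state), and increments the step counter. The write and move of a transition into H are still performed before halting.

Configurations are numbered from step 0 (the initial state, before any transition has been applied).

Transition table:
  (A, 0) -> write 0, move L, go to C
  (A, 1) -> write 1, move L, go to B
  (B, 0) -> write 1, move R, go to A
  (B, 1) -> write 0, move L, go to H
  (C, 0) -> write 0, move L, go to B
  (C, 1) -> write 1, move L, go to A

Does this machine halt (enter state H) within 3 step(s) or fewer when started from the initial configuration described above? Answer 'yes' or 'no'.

Answer: no

Derivation:
Step 1: in state A at pos 2, read 0 -> (A,0)->write 0,move L,goto C. Now: state=C, head=1, tape[-4..3]=01000100 (head:      ^)
Step 2: in state C at pos 1, read 1 -> (C,1)->write 1,move L,goto A. Now: state=A, head=0, tape[-4..3]=01000100 (head:     ^)
Step 3: in state A at pos 0, read 0 -> (A,0)->write 0,move L,goto C. Now: state=C, head=-1, tape[-4..3]=01000100 (head:    ^)
After 3 step(s): state = C (not H) -> not halted within 3 -> no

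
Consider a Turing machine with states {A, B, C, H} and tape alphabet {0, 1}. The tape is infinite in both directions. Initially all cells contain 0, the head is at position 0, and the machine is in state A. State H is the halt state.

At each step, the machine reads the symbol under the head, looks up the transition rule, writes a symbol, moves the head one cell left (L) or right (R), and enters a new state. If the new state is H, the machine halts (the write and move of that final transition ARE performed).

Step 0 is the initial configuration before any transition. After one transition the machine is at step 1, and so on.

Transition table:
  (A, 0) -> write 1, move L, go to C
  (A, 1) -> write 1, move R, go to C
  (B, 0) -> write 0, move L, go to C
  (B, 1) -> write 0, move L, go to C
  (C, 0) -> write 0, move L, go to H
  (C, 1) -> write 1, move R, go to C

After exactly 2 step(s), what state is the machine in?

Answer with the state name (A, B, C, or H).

Answer: H

Derivation:
Step 1: in state A at pos 0, read 0 -> (A,0)->write 1,move L,goto C. Now: state=C, head=-1, tape[-2..1]=0010 (head:  ^)
Step 2: in state C at pos -1, read 0 -> (C,0)->write 0,move L,goto H. Now: state=H, head=-2, tape[-3..1]=00010 (head:  ^)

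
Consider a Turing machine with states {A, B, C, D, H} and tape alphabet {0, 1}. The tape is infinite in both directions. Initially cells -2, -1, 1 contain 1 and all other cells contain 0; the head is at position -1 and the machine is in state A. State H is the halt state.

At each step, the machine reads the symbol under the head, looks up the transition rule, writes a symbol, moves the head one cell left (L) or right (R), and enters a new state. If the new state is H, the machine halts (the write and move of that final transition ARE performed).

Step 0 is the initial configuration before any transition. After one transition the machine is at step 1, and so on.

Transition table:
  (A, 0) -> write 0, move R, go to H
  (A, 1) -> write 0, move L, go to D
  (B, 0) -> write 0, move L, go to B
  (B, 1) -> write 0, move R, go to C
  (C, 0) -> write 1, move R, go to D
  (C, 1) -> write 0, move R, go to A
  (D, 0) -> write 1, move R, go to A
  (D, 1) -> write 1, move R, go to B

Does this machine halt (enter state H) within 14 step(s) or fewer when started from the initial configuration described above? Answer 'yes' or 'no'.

Answer: yes

Derivation:
Step 1: in state A at pos -1, read 1 -> (A,1)->write 0,move L,goto D. Now: state=D, head=-2, tape[-3..2]=010010 (head:  ^)
Step 2: in state D at pos -2, read 1 -> (D,1)->write 1,move R,goto B. Now: state=B, head=-1, tape[-3..2]=010010 (head:   ^)
Step 3: in state B at pos -1, read 0 -> (B,0)->write 0,move L,goto B. Now: state=B, head=-2, tape[-3..2]=010010 (head:  ^)
Step 4: in state B at pos -2, read 1 -> (B,1)->write 0,move R,goto C. Now: state=C, head=-1, tape[-3..2]=000010 (head:   ^)
Step 5: in state C at pos -1, read 0 -> (C,0)->write 1,move R,goto D. Now: state=D, head=0, tape[-3..2]=001010 (head:    ^)
Step 6: in state D at pos 0, read 0 -> (D,0)->write 1,move R,goto A. Now: state=A, head=1, tape[-3..2]=001110 (head:     ^)
Step 7: in state A at pos 1, read 1 -> (A,1)->write 0,move L,goto D. Now: state=D, head=0, tape[-3..2]=001100 (head:    ^)
Step 8: in state D at pos 0, read 1 -> (D,1)->write 1,move R,goto B. Now: state=B, head=1, tape[-3..2]=001100 (head:     ^)
Step 9: in state B at pos 1, read 0 -> (B,0)->write 0,move L,goto B. Now: state=B, head=0, tape[-3..2]=001100 (head:    ^)
Step 10: in state B at pos 0, read 1 -> (B,1)->write 0,move R,goto C. Now: state=C, head=1, tape[-3..2]=001000 (head:     ^)
Step 11: in state C at pos 1, read 0 -> (C,0)->write 1,move R,goto D. Now: state=D, head=2, tape[-3..3]=0010100 (head:      ^)
Step 12: in state D at pos 2, read 0 -> (D,0)->write 1,move R,goto A. Now: state=A, head=3, tape[-3..4]=00101100 (head:       ^)
Step 13: in state A at pos 3, read 0 -> (A,0)->write 0,move R,goto H. Now: state=H, head=4, tape[-3..5]=001011000 (head:        ^)
State H reached at step 13; 13 <= 14 -> yes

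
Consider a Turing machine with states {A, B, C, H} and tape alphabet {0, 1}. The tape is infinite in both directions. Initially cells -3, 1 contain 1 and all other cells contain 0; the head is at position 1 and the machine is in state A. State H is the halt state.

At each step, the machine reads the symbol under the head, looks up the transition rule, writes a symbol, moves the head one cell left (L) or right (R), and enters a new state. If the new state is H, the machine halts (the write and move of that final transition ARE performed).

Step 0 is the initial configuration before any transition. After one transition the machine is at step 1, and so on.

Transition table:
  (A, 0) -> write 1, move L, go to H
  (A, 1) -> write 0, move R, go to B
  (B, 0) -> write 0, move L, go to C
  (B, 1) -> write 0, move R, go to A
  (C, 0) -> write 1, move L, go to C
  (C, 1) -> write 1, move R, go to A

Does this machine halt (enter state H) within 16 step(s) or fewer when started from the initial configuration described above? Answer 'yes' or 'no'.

Answer: yes

Derivation:
Step 1: in state A at pos 1, read 1 -> (A,1)->write 0,move R,goto B. Now: state=B, head=2, tape[-4..3]=01000000 (head:       ^)
Step 2: in state B at pos 2, read 0 -> (B,0)->write 0,move L,goto C. Now: state=C, head=1, tape[-4..3]=01000000 (head:      ^)
Step 3: in state C at pos 1, read 0 -> (C,0)->write 1,move L,goto C. Now: state=C, head=0, tape[-4..3]=01000100 (head:     ^)
Step 4: in state C at pos 0, read 0 -> (C,0)->write 1,move L,goto C. Now: state=C, head=-1, tape[-4..3]=01001100 (head:    ^)
Step 5: in state C at pos -1, read 0 -> (C,0)->write 1,move L,goto C. Now: state=C, head=-2, tape[-4..3]=01011100 (head:   ^)
Step 6: in state C at pos -2, read 0 -> (C,0)->write 1,move L,goto C. Now: state=C, head=-3, tape[-4..3]=01111100 (head:  ^)
Step 7: in state C at pos -3, read 1 -> (C,1)->write 1,move R,goto A. Now: state=A, head=-2, tape[-4..3]=01111100 (head:   ^)
Step 8: in state A at pos -2, read 1 -> (A,1)->write 0,move R,goto B. Now: state=B, head=-1, tape[-4..3]=01011100 (head:    ^)
Step 9: in state B at pos -1, read 1 -> (B,1)->write 0,move R,goto A. Now: state=A, head=0, tape[-4..3]=01001100 (head:     ^)
Step 10: in state A at pos 0, read 1 -> (A,1)->write 0,move R,goto B. Now: state=B, head=1, tape[-4..3]=01000100 (head:      ^)
Step 11: in state B at pos 1, read 1 -> (B,1)->write 0,move R,goto A. Now: state=A, head=2, tape[-4..3]=01000000 (head:       ^)
Step 12: in state A at pos 2, read 0 -> (A,0)->write 1,move L,goto H. Now: state=H, head=1, tape[-4..3]=01000010 (head:      ^)
State H reached at step 12; 12 <= 16 -> yes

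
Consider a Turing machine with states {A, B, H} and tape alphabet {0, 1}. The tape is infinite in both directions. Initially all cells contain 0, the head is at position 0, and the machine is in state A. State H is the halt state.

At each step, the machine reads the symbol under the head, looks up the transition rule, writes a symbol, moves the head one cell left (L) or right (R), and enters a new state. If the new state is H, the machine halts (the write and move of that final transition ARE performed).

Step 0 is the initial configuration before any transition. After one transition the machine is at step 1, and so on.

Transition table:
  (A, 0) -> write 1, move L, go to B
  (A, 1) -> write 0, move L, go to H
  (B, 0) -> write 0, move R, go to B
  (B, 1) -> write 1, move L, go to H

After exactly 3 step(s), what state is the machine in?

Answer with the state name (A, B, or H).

Answer: H

Derivation:
Step 1: in state A at pos 0, read 0 -> (A,0)->write 1,move L,goto B. Now: state=B, head=-1, tape[-2..1]=0010 (head:  ^)
Step 2: in state B at pos -1, read 0 -> (B,0)->write 0,move R,goto B. Now: state=B, head=0, tape[-2..1]=0010 (head:   ^)
Step 3: in state B at pos 0, read 1 -> (B,1)->write 1,move L,goto H. Now: state=H, head=-1, tape[-2..1]=0010 (head:  ^)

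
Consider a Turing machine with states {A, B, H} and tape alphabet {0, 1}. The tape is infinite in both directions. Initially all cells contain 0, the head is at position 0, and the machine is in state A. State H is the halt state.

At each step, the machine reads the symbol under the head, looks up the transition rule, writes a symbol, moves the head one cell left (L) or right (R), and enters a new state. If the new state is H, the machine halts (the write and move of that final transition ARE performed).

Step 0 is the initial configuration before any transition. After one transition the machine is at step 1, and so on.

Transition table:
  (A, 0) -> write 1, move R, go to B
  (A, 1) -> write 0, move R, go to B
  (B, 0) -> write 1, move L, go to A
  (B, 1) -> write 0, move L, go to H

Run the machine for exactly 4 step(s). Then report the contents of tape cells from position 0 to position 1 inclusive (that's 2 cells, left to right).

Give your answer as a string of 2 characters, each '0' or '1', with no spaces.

Answer: 00

Derivation:
Step 1: in state A at pos 0, read 0 -> (A,0)->write 1,move R,goto B. Now: state=B, head=1, tape[-1..2]=0100 (head:   ^)
Step 2: in state B at pos 1, read 0 -> (B,0)->write 1,move L,goto A. Now: state=A, head=0, tape[-1..2]=0110 (head:  ^)
Step 3: in state A at pos 0, read 1 -> (A,1)->write 0,move R,goto B. Now: state=B, head=1, tape[-1..2]=0010 (head:   ^)
Step 4: in state B at pos 1, read 1 -> (B,1)->write 0,move L,goto H. Now: state=H, head=0, tape[-1..2]=0000 (head:  ^)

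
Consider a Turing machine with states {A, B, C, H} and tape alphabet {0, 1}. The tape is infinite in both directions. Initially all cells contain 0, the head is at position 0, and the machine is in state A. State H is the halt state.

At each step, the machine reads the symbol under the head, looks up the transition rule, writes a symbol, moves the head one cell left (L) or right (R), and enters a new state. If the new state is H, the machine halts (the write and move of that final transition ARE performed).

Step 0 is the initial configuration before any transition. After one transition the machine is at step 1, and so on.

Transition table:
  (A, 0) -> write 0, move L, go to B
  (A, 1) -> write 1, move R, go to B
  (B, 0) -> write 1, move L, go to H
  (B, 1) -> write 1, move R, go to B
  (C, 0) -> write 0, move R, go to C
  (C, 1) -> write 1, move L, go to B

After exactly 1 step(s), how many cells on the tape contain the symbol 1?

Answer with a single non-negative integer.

Answer: 0

Derivation:
Step 1: in state A at pos 0, read 0 -> (A,0)->write 0,move L,goto B. Now: state=B, head=-1, tape[-2..1]=0000 (head:  ^)
No cell contains 1 after step 1 -> 0 cell(s)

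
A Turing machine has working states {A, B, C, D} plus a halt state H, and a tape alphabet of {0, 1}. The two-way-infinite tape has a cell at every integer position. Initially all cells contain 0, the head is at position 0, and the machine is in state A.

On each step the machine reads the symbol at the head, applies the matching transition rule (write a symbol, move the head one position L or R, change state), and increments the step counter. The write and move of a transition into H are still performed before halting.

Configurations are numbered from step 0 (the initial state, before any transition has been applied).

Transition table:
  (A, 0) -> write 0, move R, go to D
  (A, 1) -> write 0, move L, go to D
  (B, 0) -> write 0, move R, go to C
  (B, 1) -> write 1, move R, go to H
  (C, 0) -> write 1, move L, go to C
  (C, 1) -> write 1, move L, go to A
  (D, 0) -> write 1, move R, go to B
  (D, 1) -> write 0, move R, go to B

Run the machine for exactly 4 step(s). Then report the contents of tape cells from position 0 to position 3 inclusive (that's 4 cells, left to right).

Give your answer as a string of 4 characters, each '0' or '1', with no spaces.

Step 1: in state A at pos 0, read 0 -> (A,0)->write 0,move R,goto D. Now: state=D, head=1, tape[-1..2]=0000 (head:   ^)
Step 2: in state D at pos 1, read 0 -> (D,0)->write 1,move R,goto B. Now: state=B, head=2, tape[-1..3]=00100 (head:    ^)
Step 3: in state B at pos 2, read 0 -> (B,0)->write 0,move R,goto C. Now: state=C, head=3, tape[-1..4]=001000 (head:     ^)
Step 4: in state C at pos 3, read 0 -> (C,0)->write 1,move L,goto C. Now: state=C, head=2, tape[-1..4]=001010 (head:    ^)

Answer: 0101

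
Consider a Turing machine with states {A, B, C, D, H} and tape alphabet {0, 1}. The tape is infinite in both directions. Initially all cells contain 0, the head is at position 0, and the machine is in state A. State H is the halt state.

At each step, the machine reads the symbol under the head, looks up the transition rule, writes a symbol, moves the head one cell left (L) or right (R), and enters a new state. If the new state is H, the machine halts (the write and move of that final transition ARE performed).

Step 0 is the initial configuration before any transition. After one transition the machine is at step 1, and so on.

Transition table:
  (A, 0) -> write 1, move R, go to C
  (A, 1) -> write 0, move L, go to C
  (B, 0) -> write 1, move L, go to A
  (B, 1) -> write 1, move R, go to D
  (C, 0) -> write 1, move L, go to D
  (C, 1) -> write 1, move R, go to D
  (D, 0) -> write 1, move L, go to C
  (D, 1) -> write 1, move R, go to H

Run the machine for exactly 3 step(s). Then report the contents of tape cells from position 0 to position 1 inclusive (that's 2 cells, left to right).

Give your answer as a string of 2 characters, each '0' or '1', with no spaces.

Answer: 11

Derivation:
Step 1: in state A at pos 0, read 0 -> (A,0)->write 1,move R,goto C. Now: state=C, head=1, tape[-1..2]=0100 (head:   ^)
Step 2: in state C at pos 1, read 0 -> (C,0)->write 1,move L,goto D. Now: state=D, head=0, tape[-1..2]=0110 (head:  ^)
Step 3: in state D at pos 0, read 1 -> (D,1)->write 1,move R,goto H. Now: state=H, head=1, tape[-1..2]=0110 (head:   ^)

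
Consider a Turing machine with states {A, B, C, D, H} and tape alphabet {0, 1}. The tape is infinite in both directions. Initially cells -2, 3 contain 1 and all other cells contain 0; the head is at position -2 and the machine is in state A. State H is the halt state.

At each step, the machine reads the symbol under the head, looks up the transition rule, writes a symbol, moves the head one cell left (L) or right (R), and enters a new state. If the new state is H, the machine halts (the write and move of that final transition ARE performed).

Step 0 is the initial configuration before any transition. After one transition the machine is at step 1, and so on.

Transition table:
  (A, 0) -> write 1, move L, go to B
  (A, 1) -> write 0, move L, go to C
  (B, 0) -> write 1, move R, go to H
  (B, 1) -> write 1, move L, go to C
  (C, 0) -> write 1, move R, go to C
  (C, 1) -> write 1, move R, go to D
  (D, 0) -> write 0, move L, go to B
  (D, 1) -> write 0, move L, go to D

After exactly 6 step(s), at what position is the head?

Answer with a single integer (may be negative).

Answer: 2

Derivation:
Step 1: in state A at pos -2, read 1 -> (A,1)->write 0,move L,goto C. Now: state=C, head=-3, tape[-4..4]=000000010 (head:  ^)
Step 2: in state C at pos -3, read 0 -> (C,0)->write 1,move R,goto C. Now: state=C, head=-2, tape[-4..4]=010000010 (head:   ^)
Step 3: in state C at pos -2, read 0 -> (C,0)->write 1,move R,goto C. Now: state=C, head=-1, tape[-4..4]=011000010 (head:    ^)
Step 4: in state C at pos -1, read 0 -> (C,0)->write 1,move R,goto C. Now: state=C, head=0, tape[-4..4]=011100010 (head:     ^)
Step 5: in state C at pos 0, read 0 -> (C,0)->write 1,move R,goto C. Now: state=C, head=1, tape[-4..4]=011110010 (head:      ^)
Step 6: in state C at pos 1, read 0 -> (C,0)->write 1,move R,goto C. Now: state=C, head=2, tape[-4..4]=011111010 (head:       ^)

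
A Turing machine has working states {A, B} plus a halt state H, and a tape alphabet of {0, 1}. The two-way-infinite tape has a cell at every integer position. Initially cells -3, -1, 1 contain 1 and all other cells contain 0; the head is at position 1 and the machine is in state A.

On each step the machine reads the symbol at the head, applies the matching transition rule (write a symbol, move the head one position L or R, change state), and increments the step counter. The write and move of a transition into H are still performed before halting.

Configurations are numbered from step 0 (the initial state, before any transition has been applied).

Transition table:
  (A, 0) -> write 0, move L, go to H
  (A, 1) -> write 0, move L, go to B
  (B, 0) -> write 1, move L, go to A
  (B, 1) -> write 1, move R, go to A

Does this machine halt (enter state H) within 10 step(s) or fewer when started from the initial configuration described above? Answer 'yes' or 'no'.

Answer: yes

Derivation:
Step 1: in state A at pos 1, read 1 -> (A,1)->write 0,move L,goto B. Now: state=B, head=0, tape[-4..2]=0101000 (head:     ^)
Step 2: in state B at pos 0, read 0 -> (B,0)->write 1,move L,goto A. Now: state=A, head=-1, tape[-4..2]=0101100 (head:    ^)
Step 3: in state A at pos -1, read 1 -> (A,1)->write 0,move L,goto B. Now: state=B, head=-2, tape[-4..2]=0100100 (head:   ^)
Step 4: in state B at pos -2, read 0 -> (B,0)->write 1,move L,goto A. Now: state=A, head=-3, tape[-4..2]=0110100 (head:  ^)
Step 5: in state A at pos -3, read 1 -> (A,1)->write 0,move L,goto B. Now: state=B, head=-4, tape[-5..2]=00010100 (head:  ^)
Step 6: in state B at pos -4, read 0 -> (B,0)->write 1,move L,goto A. Now: state=A, head=-5, tape[-6..2]=001010100 (head:  ^)
Step 7: in state A at pos -5, read 0 -> (A,0)->write 0,move L,goto H. Now: state=H, head=-6, tape[-7..2]=0001010100 (head:  ^)
State H reached at step 7; 7 <= 10 -> yes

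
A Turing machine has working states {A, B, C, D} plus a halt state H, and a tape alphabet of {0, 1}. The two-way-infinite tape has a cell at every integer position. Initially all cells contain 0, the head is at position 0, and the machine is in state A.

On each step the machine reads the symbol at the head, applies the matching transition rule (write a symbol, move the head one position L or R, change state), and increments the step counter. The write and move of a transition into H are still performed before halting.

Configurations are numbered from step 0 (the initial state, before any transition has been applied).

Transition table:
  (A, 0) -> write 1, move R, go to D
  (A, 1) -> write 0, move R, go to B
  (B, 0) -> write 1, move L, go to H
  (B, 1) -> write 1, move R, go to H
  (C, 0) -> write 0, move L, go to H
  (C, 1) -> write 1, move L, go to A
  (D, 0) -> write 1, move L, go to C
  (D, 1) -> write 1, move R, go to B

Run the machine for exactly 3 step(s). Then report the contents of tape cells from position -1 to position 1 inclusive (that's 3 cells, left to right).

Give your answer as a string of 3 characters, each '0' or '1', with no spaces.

Answer: 011

Derivation:
Step 1: in state A at pos 0, read 0 -> (A,0)->write 1,move R,goto D. Now: state=D, head=1, tape[-1..2]=0100 (head:   ^)
Step 2: in state D at pos 1, read 0 -> (D,0)->write 1,move L,goto C. Now: state=C, head=0, tape[-1..2]=0110 (head:  ^)
Step 3: in state C at pos 0, read 1 -> (C,1)->write 1,move L,goto A. Now: state=A, head=-1, tape[-2..2]=00110 (head:  ^)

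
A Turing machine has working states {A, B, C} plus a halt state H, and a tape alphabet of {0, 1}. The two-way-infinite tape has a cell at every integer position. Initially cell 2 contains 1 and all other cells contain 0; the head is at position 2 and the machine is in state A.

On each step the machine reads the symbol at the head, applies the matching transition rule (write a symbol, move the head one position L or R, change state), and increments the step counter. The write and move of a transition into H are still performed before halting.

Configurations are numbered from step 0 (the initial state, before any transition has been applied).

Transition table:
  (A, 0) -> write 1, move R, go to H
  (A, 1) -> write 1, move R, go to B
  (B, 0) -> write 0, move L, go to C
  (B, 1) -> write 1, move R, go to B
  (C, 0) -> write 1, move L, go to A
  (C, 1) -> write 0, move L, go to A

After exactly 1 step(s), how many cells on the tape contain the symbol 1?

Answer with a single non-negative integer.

Step 1: in state A at pos 2, read 1 -> (A,1)->write 1,move R,goto B. Now: state=B, head=3, tape[1..4]=0100 (head:   ^)
Cells containing 1 after step 1: {2} -> 1 cell(s)

Answer: 1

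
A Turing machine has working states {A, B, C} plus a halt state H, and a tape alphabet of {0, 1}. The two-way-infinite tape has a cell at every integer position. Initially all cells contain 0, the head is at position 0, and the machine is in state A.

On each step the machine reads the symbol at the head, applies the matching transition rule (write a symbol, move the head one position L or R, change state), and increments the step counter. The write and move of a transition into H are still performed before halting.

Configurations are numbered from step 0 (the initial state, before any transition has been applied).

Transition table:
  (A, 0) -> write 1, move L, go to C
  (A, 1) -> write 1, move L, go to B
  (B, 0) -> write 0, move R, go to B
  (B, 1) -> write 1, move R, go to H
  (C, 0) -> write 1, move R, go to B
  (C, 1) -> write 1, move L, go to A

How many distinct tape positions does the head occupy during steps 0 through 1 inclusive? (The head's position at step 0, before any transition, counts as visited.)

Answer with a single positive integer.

Answer: 2

Derivation:
Step 1: in state A at pos 0, read 0 -> (A,0)->write 1,move L,goto C. Now: state=C, head=-1, tape[-2..1]=0010 (head:  ^)
Head positions at steps 0..1: starting at 0, distinct positions visited = {-1, 0} -> 2 position(s)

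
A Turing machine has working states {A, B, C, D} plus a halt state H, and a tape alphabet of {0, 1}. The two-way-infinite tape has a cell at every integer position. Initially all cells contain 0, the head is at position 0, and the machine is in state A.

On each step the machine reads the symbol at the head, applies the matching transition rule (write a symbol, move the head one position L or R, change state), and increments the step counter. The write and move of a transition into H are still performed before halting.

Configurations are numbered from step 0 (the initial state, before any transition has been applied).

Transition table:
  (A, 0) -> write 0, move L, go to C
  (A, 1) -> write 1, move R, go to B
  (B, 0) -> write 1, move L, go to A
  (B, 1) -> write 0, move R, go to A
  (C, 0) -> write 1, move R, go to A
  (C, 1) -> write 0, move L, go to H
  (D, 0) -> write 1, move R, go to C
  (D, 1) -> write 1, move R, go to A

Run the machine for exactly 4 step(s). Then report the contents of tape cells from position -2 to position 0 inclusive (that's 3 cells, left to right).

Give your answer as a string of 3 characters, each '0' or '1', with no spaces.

Step 1: in state A at pos 0, read 0 -> (A,0)->write 0,move L,goto C. Now: state=C, head=-1, tape[-2..1]=0000 (head:  ^)
Step 2: in state C at pos -1, read 0 -> (C,0)->write 1,move R,goto A. Now: state=A, head=0, tape[-2..1]=0100 (head:   ^)
Step 3: in state A at pos 0, read 0 -> (A,0)->write 0,move L,goto C. Now: state=C, head=-1, tape[-2..1]=0100 (head:  ^)
Step 4: in state C at pos -1, read 1 -> (C,1)->write 0,move L,goto H. Now: state=H, head=-2, tape[-3..1]=00000 (head:  ^)

Answer: 000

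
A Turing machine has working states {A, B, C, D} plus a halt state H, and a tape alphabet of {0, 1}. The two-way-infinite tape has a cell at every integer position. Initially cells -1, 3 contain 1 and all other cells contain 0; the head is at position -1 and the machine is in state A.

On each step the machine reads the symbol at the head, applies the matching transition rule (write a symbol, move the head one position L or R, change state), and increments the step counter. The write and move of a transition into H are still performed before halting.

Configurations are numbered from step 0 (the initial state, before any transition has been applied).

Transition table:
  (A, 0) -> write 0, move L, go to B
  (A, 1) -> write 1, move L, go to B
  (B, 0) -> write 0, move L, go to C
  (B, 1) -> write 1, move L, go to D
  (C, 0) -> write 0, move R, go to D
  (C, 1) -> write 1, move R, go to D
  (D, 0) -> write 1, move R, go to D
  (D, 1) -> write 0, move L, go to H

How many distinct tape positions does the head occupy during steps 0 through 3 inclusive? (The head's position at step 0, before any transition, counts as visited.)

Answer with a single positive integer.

Step 1: in state A at pos -1, read 1 -> (A,1)->write 1,move L,goto B. Now: state=B, head=-2, tape[-3..4]=00100010 (head:  ^)
Step 2: in state B at pos -2, read 0 -> (B,0)->write 0,move L,goto C. Now: state=C, head=-3, tape[-4..4]=000100010 (head:  ^)
Step 3: in state C at pos -3, read 0 -> (C,0)->write 0,move R,goto D. Now: state=D, head=-2, tape[-4..4]=000100010 (head:   ^)
Head positions at steps 0..3: starting at -1, distinct positions visited = {-3, -2, -1} -> 3 position(s)

Answer: 3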